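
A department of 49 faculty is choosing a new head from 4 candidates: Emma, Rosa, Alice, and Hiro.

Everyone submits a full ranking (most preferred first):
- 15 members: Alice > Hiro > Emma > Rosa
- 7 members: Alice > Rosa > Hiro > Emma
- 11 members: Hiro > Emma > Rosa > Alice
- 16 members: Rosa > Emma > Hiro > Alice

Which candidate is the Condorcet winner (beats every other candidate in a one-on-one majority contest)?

Hiro

Hiro vs Emma: 33–16
Hiro vs Rosa: 26–23
Hiro vs Alice: 27–22
Hiro beats every other candidate.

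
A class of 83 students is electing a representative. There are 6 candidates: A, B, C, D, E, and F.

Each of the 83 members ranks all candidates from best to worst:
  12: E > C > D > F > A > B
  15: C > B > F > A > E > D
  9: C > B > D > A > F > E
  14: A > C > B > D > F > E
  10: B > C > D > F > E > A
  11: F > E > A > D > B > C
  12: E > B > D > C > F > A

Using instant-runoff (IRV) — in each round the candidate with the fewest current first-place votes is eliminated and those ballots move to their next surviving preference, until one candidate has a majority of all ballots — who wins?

Round 1: A 14, B 10, C 24, D 0, E 24, F 11. D eliminated.
Round 2: A 14, B 10, C 24, E 24, F 11. B eliminated.
Round 3: A 14, C 34, E 24, F 11. F eliminated.
Round 4: A 14, C 34, E 35. A eliminated.
Round 5: C 48, E 35. C has a majority (≥42).

C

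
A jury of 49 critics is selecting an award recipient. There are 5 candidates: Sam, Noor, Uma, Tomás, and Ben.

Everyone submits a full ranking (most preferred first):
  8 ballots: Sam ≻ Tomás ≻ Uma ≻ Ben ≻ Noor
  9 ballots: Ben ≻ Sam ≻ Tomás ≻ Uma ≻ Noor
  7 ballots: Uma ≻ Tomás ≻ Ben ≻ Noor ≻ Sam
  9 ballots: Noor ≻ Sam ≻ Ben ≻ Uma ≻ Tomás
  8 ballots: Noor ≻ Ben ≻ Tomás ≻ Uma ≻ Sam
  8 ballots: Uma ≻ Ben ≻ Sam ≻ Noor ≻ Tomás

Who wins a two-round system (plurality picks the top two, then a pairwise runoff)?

Uma

Round 1 first-place votes: Sam 8, Noor 17, Uma 15, Tomás 0, Ben 9. Noor and Uma advance.
Runoff: Noor is ranked above Uma on 17 ballots, Uma above Noor on 32.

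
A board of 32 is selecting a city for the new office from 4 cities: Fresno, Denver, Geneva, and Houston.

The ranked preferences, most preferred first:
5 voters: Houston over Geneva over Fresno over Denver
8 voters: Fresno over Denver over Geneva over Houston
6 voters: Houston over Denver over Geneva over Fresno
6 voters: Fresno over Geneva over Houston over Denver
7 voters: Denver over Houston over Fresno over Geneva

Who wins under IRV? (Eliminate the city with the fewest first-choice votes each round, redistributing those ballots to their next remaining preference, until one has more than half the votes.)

Round 1: Fresno 14, Denver 7, Geneva 0, Houston 11. Geneva eliminated.
Round 2: Fresno 14, Denver 7, Houston 11. Denver eliminated.
Round 3: Fresno 14, Houston 18. Houston has a majority (≥17).

Houston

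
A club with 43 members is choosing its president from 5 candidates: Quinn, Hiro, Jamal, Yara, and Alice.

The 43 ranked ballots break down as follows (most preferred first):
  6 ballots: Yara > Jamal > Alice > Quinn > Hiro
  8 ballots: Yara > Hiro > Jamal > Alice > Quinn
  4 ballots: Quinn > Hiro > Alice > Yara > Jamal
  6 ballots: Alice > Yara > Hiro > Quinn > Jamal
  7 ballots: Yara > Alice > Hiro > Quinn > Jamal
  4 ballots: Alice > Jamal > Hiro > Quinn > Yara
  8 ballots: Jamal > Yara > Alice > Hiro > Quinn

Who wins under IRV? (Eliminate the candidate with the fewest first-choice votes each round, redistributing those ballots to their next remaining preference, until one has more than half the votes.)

Yara

Round 1: Quinn 4, Hiro 0, Jamal 8, Yara 21, Alice 10. Hiro eliminated.
Round 2: Quinn 4, Jamal 8, Yara 21, Alice 10. Quinn eliminated.
Round 3: Jamal 8, Yara 21, Alice 14. Jamal eliminated.
Round 4: Yara 29, Alice 14. Yara has a majority (≥22).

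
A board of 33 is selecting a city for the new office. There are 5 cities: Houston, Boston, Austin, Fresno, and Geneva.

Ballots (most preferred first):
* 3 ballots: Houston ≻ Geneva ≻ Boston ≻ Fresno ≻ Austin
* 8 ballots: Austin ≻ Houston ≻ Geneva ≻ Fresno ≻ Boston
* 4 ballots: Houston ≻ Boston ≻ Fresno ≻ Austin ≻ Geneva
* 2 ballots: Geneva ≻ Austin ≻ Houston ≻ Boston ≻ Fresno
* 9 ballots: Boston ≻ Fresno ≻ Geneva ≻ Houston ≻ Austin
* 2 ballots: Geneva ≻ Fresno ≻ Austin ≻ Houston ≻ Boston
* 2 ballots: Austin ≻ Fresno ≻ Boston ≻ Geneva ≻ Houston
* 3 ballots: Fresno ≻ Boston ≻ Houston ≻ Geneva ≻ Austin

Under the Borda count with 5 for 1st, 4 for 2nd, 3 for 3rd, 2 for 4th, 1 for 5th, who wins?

Houston

Houston: 3×5 + 8×4 + 4×5 + 2×3 + 9×2 + 2×2 + 2×1 + 3×3 = 106
Boston: 3×3 + 8×1 + 4×4 + 2×2 + 9×5 + 2×1 + 2×3 + 3×4 = 102
Austin: 3×1 + 8×5 + 4×2 + 2×4 + 9×1 + 2×3 + 2×5 + 3×1 = 87
Fresno: 3×2 + 8×2 + 4×3 + 2×1 + 9×4 + 2×4 + 2×4 + 3×5 = 103
Geneva: 3×4 + 8×3 + 4×1 + 2×5 + 9×3 + 2×5 + 2×2 + 3×2 = 97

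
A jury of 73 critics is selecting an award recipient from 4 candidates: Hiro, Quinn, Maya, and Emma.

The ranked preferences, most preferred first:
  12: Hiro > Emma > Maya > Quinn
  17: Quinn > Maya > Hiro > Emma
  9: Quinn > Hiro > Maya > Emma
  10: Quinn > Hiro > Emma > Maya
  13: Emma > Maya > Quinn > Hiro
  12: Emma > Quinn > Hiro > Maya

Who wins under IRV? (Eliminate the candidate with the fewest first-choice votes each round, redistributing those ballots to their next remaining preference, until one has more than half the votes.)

Emma

Round 1: Hiro 12, Quinn 36, Maya 0, Emma 25. Maya eliminated.
Round 2: Hiro 12, Quinn 36, Emma 25. Hiro eliminated.
Round 3: Quinn 36, Emma 37. Emma has a majority (≥37).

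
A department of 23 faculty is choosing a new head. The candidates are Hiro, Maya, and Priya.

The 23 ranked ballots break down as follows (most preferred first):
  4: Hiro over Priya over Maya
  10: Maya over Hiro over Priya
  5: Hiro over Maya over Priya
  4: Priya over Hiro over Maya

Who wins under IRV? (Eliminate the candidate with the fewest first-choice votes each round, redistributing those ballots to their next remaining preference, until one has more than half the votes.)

Hiro

Round 1: Hiro 9, Maya 10, Priya 4. Priya eliminated.
Round 2: Hiro 13, Maya 10. Hiro has a majority (≥12).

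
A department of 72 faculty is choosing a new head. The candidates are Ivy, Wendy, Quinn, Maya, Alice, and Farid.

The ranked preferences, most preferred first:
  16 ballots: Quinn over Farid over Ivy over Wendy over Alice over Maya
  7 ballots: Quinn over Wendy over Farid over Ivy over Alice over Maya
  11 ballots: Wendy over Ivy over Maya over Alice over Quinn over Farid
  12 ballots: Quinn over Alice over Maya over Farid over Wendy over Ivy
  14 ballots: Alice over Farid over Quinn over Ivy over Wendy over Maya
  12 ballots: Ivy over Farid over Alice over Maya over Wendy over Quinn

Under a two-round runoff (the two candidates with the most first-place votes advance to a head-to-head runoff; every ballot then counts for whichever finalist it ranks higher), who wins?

Round 1 first-place votes: Ivy 12, Wendy 11, Quinn 35, Maya 0, Alice 14, Farid 0. Quinn and Alice advance.
Runoff: Quinn is ranked above Alice on 35 ballots, Alice above Quinn on 37.

Alice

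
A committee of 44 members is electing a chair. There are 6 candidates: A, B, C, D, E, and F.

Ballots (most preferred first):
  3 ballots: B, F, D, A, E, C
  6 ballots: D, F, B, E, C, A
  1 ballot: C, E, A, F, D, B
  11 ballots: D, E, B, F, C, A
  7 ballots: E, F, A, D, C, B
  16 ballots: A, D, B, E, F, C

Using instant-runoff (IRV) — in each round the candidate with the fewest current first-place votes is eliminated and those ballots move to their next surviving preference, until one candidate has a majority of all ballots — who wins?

Round 1: A 16, B 3, C 1, D 17, E 7, F 0. F eliminated.
Round 2: A 16, B 3, C 1, D 17, E 7. C eliminated.
Round 3: A 16, B 3, D 17, E 8. B eliminated.
Round 4: A 16, D 20, E 8. E eliminated.
Round 5: A 24, D 20. A has a majority (≥23).

A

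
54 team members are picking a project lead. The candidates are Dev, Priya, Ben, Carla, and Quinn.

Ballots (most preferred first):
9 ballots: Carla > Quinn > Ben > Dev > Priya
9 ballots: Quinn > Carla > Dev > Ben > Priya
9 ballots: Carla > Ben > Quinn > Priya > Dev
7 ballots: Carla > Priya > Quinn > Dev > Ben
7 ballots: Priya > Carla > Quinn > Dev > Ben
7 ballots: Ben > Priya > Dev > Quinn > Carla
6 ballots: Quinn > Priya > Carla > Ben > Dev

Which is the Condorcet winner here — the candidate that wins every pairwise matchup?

Carla vs Dev: 47–7
Carla vs Priya: 34–20
Carla vs Ben: 47–7
Carla vs Quinn: 32–22
Carla beats every other candidate.

Carla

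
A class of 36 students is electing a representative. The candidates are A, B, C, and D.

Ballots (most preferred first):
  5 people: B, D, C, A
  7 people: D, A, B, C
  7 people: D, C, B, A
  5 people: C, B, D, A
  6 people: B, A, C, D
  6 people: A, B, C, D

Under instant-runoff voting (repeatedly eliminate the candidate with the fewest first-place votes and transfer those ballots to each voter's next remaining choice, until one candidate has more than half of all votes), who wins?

Round 1: A 6, B 11, C 5, D 14. C eliminated.
Round 2: A 6, B 16, D 14. A eliminated.
Round 3: B 22, D 14. B has a majority (≥19).

B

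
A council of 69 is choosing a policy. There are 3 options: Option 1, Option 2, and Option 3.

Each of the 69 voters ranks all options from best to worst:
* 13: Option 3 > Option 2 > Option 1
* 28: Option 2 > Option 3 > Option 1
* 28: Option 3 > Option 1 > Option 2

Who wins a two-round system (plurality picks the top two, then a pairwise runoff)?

Round 1 first-place votes: Option 1 0, Option 2 28, Option 3 41. Option 3 and Option 2 advance.
Runoff: Option 3 is ranked above Option 2 on 41 ballots, Option 2 above Option 3 on 28.

Option 3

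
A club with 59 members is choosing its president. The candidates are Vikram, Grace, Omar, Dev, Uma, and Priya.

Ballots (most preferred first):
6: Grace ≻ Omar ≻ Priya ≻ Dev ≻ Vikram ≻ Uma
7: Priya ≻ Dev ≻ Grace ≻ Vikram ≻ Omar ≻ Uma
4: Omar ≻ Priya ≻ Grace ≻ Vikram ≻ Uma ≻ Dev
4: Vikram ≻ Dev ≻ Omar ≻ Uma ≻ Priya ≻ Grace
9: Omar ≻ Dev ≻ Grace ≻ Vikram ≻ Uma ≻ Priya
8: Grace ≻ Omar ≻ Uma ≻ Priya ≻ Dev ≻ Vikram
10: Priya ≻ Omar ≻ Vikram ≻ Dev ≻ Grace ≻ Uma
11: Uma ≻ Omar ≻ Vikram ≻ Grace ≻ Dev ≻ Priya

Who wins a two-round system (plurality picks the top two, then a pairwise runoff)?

Round 1 first-place votes: Vikram 4, Grace 14, Omar 13, Dev 0, Uma 11, Priya 17. Priya and Grace advance.
Runoff: Priya is ranked above Grace on 25 ballots, Grace above Priya on 34.

Grace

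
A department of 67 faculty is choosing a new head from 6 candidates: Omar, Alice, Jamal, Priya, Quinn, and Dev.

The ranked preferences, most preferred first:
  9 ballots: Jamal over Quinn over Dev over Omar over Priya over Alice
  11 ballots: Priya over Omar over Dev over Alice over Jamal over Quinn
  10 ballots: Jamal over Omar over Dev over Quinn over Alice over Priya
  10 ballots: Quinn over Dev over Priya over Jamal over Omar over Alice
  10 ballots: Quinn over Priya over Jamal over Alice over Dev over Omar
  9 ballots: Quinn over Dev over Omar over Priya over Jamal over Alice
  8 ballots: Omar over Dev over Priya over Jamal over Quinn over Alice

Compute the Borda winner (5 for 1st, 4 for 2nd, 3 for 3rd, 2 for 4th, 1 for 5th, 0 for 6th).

Quinn

Omar: 9×2 + 11×4 + 10×4 + 10×1 + 10×0 + 9×3 + 8×5 = 179
Alice: 9×0 + 11×2 + 10×1 + 10×0 + 10×2 + 9×0 + 8×0 = 52
Jamal: 9×5 + 11×1 + 10×5 + 10×2 + 10×3 + 9×1 + 8×2 = 181
Priya: 9×1 + 11×5 + 10×0 + 10×3 + 10×4 + 9×2 + 8×3 = 176
Quinn: 9×4 + 11×0 + 10×2 + 10×5 + 10×5 + 9×5 + 8×1 = 209
Dev: 9×3 + 11×3 + 10×3 + 10×4 + 10×1 + 9×4 + 8×4 = 208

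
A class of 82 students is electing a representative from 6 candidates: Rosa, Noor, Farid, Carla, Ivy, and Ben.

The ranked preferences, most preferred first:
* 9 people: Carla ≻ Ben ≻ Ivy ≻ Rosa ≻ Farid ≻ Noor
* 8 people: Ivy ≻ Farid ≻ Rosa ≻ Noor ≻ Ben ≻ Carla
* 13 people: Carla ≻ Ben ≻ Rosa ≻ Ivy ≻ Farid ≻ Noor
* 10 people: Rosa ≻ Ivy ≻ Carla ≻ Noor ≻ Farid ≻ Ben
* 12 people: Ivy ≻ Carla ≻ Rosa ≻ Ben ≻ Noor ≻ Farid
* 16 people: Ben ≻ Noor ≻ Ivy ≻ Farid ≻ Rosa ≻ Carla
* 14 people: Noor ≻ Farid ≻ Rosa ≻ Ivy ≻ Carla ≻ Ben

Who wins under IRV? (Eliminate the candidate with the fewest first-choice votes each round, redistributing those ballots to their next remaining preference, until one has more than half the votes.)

Ivy

Round 1: Rosa 10, Noor 14, Farid 0, Carla 22, Ivy 20, Ben 16. Farid eliminated.
Round 2: Rosa 10, Noor 14, Carla 22, Ivy 20, Ben 16. Rosa eliminated.
Round 3: Noor 14, Carla 22, Ivy 30, Ben 16. Noor eliminated.
Round 4: Carla 22, Ivy 44, Ben 16. Ivy has a majority (≥42).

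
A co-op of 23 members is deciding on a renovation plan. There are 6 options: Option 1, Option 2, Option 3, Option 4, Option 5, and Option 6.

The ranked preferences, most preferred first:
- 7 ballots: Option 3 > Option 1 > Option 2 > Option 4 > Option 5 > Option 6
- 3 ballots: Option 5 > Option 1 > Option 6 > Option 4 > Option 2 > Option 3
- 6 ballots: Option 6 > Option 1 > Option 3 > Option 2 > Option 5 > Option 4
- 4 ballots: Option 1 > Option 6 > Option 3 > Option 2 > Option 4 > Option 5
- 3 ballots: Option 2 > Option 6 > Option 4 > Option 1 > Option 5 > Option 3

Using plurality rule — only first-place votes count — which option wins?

Option 3

First-place votes: Option 1 4, Option 2 3, Option 3 7, Option 4 0, Option 5 3, Option 6 6.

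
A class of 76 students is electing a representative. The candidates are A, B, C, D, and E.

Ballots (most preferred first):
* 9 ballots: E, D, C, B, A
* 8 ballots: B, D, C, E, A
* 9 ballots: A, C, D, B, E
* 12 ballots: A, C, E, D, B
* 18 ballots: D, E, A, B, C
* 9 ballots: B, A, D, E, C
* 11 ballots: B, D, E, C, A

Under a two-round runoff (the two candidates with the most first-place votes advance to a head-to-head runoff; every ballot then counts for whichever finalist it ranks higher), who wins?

A

Round 1 first-place votes: A 21, B 28, C 0, D 18, E 9. B and A advance.
Runoff: B is ranked above A on 37 ballots, A above B on 39.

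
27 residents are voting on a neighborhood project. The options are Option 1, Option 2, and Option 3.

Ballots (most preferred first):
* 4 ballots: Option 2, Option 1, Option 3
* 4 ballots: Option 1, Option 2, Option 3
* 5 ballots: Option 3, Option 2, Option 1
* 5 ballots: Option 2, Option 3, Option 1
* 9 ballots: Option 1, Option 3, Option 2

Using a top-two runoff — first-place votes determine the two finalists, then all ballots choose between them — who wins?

Option 2

Round 1 first-place votes: Option 1 13, Option 2 9, Option 3 5. Option 1 and Option 2 advance.
Runoff: Option 1 is ranked above Option 2 on 13 ballots, Option 2 above Option 1 on 14.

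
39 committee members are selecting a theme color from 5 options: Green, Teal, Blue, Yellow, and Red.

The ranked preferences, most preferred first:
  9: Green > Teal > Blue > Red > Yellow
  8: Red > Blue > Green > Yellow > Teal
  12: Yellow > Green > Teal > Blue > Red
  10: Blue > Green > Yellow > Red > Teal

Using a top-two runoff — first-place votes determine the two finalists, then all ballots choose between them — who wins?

Blue

Round 1 first-place votes: Green 9, Teal 0, Blue 10, Yellow 12, Red 8. Yellow and Blue advance.
Runoff: Yellow is ranked above Blue on 12 ballots, Blue above Yellow on 27.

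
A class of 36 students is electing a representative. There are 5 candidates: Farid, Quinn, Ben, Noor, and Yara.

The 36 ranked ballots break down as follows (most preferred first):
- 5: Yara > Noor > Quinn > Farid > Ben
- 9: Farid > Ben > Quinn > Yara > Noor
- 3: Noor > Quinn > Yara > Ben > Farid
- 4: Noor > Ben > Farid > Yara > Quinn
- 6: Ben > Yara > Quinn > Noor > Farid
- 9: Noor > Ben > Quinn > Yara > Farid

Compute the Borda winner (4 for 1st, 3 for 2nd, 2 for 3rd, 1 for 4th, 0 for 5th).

Farid: 5×1 + 9×4 + 3×0 + 4×2 + 6×0 + 9×0 = 49
Quinn: 5×2 + 9×2 + 3×3 + 4×0 + 6×2 + 9×2 = 67
Ben: 5×0 + 9×3 + 3×1 + 4×3 + 6×4 + 9×3 = 93
Noor: 5×3 + 9×0 + 3×4 + 4×4 + 6×1 + 9×4 = 85
Yara: 5×4 + 9×1 + 3×2 + 4×1 + 6×3 + 9×1 = 66

Ben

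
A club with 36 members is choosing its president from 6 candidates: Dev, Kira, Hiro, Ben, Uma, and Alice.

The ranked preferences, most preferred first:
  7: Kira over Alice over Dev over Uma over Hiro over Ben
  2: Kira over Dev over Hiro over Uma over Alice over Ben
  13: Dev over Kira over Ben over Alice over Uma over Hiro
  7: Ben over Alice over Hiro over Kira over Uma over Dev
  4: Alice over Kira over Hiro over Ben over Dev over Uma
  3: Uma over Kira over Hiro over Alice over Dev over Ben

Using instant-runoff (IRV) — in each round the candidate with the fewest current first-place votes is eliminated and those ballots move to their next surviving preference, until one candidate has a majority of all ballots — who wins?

Round 1: Dev 13, Kira 9, Hiro 0, Ben 7, Uma 3, Alice 4. Hiro eliminated.
Round 2: Dev 13, Kira 9, Ben 7, Uma 3, Alice 4. Uma eliminated.
Round 3: Dev 13, Kira 12, Ben 7, Alice 4. Alice eliminated.
Round 4: Dev 13, Kira 16, Ben 7. Ben eliminated.
Round 5: Dev 13, Kira 23. Kira has a majority (≥19).

Kira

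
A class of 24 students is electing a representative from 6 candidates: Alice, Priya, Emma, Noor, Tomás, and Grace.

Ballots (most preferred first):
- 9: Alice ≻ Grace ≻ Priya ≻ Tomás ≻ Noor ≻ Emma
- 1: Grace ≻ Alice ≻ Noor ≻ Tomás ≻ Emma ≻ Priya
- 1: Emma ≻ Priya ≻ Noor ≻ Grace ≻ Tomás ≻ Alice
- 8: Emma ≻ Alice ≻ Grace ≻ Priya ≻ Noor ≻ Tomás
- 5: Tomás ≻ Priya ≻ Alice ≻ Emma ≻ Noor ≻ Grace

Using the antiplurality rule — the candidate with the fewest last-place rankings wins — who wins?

Noor

Last-place votes: Alice 1, Priya 1, Emma 9, Noor 0, Tomás 8, Grace 5.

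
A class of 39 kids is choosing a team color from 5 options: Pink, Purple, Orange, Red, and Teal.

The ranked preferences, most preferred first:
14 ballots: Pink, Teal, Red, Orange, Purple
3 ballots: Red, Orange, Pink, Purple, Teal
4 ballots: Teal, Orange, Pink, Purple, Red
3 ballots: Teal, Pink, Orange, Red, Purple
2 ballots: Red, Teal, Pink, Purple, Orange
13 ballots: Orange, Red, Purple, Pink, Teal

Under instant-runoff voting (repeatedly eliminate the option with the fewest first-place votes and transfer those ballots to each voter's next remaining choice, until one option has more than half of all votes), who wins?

Orange

Round 1: Pink 14, Purple 0, Orange 13, Red 5, Teal 7. Purple eliminated.
Round 2: Pink 14, Orange 13, Red 5, Teal 7. Red eliminated.
Round 3: Pink 14, Orange 16, Teal 9. Teal eliminated.
Round 4: Pink 19, Orange 20. Orange has a majority (≥20).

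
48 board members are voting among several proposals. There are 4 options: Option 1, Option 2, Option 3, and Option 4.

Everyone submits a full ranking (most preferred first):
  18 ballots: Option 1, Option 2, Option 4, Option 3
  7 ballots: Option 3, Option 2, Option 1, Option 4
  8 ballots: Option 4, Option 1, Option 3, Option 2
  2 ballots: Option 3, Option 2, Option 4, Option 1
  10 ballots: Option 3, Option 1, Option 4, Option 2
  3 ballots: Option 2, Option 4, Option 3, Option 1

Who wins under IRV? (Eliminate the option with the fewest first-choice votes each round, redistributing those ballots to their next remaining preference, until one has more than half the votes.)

Round 1: Option 1 18, Option 2 3, Option 3 19, Option 4 8. Option 2 eliminated.
Round 2: Option 1 18, Option 3 19, Option 4 11. Option 4 eliminated.
Round 3: Option 1 26, Option 3 22. Option 1 has a majority (≥25).

Option 1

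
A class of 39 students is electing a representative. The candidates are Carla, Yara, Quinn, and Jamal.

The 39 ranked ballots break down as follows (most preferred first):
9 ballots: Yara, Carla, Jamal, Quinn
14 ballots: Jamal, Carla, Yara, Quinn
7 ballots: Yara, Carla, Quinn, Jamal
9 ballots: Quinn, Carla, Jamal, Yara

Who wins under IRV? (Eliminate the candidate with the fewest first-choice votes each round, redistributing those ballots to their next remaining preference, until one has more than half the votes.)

Round 1: Carla 0, Yara 16, Quinn 9, Jamal 14. Carla eliminated.
Round 2: Yara 16, Quinn 9, Jamal 14. Quinn eliminated.
Round 3: Yara 16, Jamal 23. Jamal has a majority (≥20).

Jamal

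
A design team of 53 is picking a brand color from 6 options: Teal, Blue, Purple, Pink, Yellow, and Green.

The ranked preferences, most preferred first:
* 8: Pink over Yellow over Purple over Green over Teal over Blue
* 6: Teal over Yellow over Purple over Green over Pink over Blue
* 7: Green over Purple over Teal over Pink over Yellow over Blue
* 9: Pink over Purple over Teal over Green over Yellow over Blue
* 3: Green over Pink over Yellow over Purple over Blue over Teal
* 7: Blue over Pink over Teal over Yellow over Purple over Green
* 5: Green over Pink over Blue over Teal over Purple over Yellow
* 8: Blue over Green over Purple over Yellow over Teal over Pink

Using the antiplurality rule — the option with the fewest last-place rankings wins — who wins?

Last-place votes: Teal 3, Blue 30, Purple 0, Pink 8, Yellow 5, Green 7.

Purple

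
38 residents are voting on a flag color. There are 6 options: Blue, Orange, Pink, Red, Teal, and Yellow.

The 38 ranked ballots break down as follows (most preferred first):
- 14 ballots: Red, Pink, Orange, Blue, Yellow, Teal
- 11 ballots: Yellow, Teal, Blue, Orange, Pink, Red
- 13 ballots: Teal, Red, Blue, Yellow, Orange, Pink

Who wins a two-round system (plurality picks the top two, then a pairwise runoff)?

Teal

Round 1 first-place votes: Blue 0, Orange 0, Pink 0, Red 14, Teal 13, Yellow 11. Red and Teal advance.
Runoff: Red is ranked above Teal on 14 ballots, Teal above Red on 24.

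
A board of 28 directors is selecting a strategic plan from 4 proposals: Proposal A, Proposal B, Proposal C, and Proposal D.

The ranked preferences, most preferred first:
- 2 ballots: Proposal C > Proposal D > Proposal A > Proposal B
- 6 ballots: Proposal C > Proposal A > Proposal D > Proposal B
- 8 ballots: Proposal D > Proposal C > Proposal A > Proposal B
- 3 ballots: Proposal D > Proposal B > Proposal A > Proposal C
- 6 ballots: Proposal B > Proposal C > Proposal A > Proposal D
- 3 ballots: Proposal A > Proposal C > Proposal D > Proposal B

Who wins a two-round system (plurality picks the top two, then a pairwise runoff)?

Proposal C

Round 1 first-place votes: Proposal A 3, Proposal B 6, Proposal C 8, Proposal D 11. Proposal D and Proposal C advance.
Runoff: Proposal D is ranked above Proposal C on 11 ballots, Proposal C above Proposal D on 17.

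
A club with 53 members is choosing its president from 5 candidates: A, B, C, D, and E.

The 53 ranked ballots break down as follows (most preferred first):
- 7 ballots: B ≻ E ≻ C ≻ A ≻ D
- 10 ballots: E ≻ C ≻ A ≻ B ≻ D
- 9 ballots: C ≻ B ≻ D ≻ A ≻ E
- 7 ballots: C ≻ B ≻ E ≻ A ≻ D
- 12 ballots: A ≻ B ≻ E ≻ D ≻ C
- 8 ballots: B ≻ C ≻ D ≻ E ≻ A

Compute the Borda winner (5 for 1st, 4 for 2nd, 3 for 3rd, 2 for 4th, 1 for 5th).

B

A: 7×2 + 10×3 + 9×2 + 7×2 + 12×5 + 8×1 = 144
B: 7×5 + 10×2 + 9×4 + 7×4 + 12×4 + 8×5 = 207
C: 7×3 + 10×4 + 9×5 + 7×5 + 12×1 + 8×4 = 185
D: 7×1 + 10×1 + 9×3 + 7×1 + 12×2 + 8×3 = 99
E: 7×4 + 10×5 + 9×1 + 7×3 + 12×3 + 8×2 = 160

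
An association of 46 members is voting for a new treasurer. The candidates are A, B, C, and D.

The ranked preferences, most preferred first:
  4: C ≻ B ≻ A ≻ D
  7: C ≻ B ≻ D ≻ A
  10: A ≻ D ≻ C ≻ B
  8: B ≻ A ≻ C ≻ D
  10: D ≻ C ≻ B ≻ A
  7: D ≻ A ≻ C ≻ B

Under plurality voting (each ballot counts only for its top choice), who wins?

First-place votes: A 10, B 8, C 11, D 17.

D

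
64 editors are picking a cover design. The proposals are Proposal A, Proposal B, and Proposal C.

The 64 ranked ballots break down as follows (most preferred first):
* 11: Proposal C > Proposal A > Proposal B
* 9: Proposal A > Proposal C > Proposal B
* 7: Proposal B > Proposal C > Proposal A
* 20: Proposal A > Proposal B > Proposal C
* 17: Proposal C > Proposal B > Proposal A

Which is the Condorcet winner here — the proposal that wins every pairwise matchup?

Proposal C

Proposal C vs Proposal A: 35–29
Proposal C vs Proposal B: 37–27
Proposal C beats every other proposal.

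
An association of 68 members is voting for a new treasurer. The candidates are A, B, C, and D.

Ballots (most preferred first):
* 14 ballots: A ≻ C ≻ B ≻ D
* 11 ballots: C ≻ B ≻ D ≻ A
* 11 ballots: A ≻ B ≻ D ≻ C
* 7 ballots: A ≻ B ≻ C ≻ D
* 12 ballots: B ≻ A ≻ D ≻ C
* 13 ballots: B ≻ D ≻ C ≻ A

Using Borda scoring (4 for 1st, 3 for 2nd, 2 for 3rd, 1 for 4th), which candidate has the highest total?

B

A: 14×4 + 11×1 + 11×4 + 7×4 + 12×3 + 13×1 = 188
B: 14×2 + 11×3 + 11×3 + 7×3 + 12×4 + 13×4 = 215
C: 14×3 + 11×4 + 11×1 + 7×2 + 12×1 + 13×2 = 149
D: 14×1 + 11×2 + 11×2 + 7×1 + 12×2 + 13×3 = 128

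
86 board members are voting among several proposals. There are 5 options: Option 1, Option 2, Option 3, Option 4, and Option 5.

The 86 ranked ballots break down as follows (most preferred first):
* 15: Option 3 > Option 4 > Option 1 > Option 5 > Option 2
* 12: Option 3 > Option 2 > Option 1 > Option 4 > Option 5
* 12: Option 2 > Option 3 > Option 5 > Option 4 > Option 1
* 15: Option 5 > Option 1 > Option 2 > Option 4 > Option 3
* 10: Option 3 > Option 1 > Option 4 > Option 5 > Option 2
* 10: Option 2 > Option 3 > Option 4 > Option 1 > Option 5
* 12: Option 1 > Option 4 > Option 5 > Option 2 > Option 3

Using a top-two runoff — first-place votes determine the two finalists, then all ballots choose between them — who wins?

Round 1 first-place votes: Option 1 12, Option 2 22, Option 3 37, Option 4 0, Option 5 15. Option 3 and Option 2 advance.
Runoff: Option 3 is ranked above Option 2 on 37 ballots, Option 2 above Option 3 on 49.

Option 2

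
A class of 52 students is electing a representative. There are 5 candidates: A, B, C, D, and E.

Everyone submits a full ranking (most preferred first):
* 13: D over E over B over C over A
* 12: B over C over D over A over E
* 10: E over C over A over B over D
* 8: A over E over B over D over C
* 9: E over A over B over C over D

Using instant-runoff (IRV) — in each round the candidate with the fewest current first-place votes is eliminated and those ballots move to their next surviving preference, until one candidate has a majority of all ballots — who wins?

E

Round 1: A 8, B 12, C 0, D 13, E 19. C eliminated.
Round 2: A 8, B 12, D 13, E 19. A eliminated.
Round 3: B 12, D 13, E 27. E has a majority (≥27).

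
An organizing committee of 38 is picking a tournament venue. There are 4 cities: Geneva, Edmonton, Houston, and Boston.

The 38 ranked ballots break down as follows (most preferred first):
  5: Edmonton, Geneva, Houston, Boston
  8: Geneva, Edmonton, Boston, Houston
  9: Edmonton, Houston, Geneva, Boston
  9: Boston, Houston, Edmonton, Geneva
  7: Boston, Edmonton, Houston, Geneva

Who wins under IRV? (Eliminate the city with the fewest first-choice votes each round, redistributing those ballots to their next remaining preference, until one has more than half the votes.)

Round 1: Geneva 8, Edmonton 14, Houston 0, Boston 16. Houston eliminated.
Round 2: Geneva 8, Edmonton 14, Boston 16. Geneva eliminated.
Round 3: Edmonton 22, Boston 16. Edmonton has a majority (≥20).

Edmonton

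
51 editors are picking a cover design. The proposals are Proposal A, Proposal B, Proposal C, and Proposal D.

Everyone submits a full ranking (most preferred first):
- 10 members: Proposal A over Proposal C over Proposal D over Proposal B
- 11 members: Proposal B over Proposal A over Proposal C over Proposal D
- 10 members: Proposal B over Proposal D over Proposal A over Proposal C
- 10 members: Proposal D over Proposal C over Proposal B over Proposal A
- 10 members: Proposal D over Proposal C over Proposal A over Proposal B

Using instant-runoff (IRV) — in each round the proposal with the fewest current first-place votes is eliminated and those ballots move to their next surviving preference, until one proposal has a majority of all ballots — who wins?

Proposal D

Round 1: Proposal A 10, Proposal B 21, Proposal C 0, Proposal D 20. Proposal C eliminated.
Round 2: Proposal A 10, Proposal B 21, Proposal D 20. Proposal A eliminated.
Round 3: Proposal B 21, Proposal D 30. Proposal D has a majority (≥26).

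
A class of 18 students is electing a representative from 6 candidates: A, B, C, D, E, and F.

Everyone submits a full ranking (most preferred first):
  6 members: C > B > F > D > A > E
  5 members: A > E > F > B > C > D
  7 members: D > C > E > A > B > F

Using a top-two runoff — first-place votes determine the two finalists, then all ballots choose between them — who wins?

Round 1 first-place votes: A 5, B 0, C 6, D 7, E 0, F 0. D and C advance.
Runoff: D is ranked above C on 7 ballots, C above D on 11.

C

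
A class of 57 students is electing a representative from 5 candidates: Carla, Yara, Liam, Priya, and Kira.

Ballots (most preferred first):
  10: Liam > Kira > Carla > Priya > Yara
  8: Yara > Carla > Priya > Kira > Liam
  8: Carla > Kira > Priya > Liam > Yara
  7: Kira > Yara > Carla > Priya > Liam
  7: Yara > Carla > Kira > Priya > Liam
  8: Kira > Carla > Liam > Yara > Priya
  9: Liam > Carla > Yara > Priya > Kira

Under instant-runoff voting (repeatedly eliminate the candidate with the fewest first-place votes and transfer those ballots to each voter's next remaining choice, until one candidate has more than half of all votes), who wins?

Kira

Round 1: Carla 8, Yara 15, Liam 19, Priya 0, Kira 15. Priya eliminated.
Round 2: Carla 8, Yara 15, Liam 19, Kira 15. Carla eliminated.
Round 3: Yara 15, Liam 19, Kira 23. Yara eliminated.
Round 4: Liam 19, Kira 38. Kira has a majority (≥29).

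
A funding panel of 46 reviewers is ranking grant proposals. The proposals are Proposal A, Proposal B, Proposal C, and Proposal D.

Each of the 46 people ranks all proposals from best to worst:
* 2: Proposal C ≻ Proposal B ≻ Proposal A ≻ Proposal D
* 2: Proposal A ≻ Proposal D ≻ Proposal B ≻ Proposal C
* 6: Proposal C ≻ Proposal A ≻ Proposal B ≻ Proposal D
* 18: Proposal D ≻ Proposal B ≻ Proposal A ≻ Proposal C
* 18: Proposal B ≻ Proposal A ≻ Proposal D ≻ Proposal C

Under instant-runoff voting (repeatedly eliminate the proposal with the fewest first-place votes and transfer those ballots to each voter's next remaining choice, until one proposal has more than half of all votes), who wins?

Proposal B

Round 1: Proposal A 2, Proposal B 18, Proposal C 8, Proposal D 18. Proposal A eliminated.
Round 2: Proposal B 18, Proposal C 8, Proposal D 20. Proposal C eliminated.
Round 3: Proposal B 26, Proposal D 20. Proposal B has a majority (≥24).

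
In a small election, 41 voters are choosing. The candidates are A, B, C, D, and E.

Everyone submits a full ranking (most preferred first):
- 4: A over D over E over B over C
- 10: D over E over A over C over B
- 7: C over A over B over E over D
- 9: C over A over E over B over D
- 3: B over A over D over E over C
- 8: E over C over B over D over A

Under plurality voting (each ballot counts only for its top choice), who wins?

First-place votes: A 4, B 3, C 16, D 10, E 8.

C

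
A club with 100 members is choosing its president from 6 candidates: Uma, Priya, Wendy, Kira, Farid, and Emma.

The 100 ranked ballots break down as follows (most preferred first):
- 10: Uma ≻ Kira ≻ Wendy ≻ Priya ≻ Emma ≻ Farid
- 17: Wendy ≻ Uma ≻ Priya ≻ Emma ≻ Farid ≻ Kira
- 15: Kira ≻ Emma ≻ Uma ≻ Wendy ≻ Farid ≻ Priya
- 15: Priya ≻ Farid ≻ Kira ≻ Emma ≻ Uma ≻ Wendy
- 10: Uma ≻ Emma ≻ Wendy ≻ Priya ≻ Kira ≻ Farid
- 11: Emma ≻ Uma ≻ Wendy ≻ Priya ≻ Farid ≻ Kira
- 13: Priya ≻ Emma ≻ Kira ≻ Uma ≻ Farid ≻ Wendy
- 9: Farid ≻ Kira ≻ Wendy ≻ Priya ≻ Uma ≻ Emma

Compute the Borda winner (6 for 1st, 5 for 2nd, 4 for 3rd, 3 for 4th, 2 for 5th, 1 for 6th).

Uma

Uma: 10×6 + 17×5 + 15×4 + 15×2 + 10×6 + 11×5 + 13×3 + 9×2 = 407
Priya: 10×3 + 17×4 + 15×1 + 15×6 + 10×3 + 11×3 + 13×6 + 9×3 = 371
Wendy: 10×4 + 17×6 + 15×3 + 15×1 + 10×4 + 11×4 + 13×1 + 9×4 = 335
Kira: 10×5 + 17×1 + 15×6 + 15×4 + 10×2 + 11×1 + 13×4 + 9×5 = 345
Farid: 10×1 + 17×2 + 15×2 + 15×5 + 10×1 + 11×2 + 13×2 + 9×6 = 261
Emma: 10×2 + 17×3 + 15×5 + 15×3 + 10×5 + 11×6 + 13×5 + 9×1 = 381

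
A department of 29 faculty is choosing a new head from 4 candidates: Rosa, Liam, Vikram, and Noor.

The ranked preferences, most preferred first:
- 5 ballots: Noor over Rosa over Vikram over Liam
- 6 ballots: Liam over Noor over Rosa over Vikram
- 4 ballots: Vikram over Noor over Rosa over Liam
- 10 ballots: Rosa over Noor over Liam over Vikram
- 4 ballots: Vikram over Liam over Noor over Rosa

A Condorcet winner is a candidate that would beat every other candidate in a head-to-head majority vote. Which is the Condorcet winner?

Noor vs Rosa: 19–10
Noor vs Liam: 19–10
Noor vs Vikram: 21–8
Noor beats every other candidate.

Noor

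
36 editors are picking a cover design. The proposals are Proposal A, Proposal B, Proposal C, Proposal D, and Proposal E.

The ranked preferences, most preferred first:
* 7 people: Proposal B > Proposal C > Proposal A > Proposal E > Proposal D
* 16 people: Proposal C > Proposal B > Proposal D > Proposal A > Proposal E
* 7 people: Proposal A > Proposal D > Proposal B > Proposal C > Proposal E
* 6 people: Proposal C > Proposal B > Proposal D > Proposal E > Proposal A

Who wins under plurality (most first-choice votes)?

First-place votes: Proposal A 7, Proposal B 7, Proposal C 22, Proposal D 0, Proposal E 0.

Proposal C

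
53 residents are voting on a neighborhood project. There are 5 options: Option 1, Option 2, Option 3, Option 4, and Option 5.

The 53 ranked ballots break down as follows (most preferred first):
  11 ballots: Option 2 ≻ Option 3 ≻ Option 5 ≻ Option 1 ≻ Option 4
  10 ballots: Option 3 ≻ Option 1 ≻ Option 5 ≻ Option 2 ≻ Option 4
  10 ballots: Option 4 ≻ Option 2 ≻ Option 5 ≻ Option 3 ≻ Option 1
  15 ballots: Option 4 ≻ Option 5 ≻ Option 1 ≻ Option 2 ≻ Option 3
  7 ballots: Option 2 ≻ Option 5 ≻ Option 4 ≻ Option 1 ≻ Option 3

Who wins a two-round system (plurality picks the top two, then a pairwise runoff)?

Option 2

Round 1 first-place votes: Option 1 0, Option 2 18, Option 3 10, Option 4 25, Option 5 0. Option 4 and Option 2 advance.
Runoff: Option 4 is ranked above Option 2 on 25 ballots, Option 2 above Option 4 on 28.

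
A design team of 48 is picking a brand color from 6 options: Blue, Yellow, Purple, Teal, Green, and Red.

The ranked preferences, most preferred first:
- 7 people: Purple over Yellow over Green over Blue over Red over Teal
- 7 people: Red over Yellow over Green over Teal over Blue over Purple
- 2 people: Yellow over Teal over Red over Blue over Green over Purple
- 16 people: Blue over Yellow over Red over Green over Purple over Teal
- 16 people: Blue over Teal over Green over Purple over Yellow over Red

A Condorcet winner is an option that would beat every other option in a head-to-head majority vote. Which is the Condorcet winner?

Blue vs Yellow: 32–16
Blue vs Purple: 41–7
Blue vs Teal: 39–9
Blue vs Green: 34–14
Blue vs Red: 39–9
Blue beats every other option.

Blue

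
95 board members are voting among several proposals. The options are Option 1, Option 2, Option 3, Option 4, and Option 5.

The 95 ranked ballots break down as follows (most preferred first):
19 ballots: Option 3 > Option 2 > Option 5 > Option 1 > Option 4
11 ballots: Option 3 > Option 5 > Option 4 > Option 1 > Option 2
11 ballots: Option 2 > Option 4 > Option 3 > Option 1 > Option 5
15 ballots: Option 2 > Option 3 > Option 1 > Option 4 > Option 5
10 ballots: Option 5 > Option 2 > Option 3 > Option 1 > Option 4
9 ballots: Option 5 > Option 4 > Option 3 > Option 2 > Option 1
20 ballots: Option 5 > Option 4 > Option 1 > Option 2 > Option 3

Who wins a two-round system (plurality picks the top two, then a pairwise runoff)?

Option 3

Round 1 first-place votes: Option 1 0, Option 2 26, Option 3 30, Option 4 0, Option 5 39. Option 5 and Option 3 advance.
Runoff: Option 5 is ranked above Option 3 on 39 ballots, Option 3 above Option 5 on 56.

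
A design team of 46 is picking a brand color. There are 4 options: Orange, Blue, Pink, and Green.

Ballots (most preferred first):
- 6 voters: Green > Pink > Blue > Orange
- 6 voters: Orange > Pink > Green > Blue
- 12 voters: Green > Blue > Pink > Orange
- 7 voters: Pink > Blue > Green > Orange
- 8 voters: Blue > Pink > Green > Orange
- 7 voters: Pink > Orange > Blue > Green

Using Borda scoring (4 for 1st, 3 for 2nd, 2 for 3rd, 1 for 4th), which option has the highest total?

Orange: 6×1 + 6×4 + 12×1 + 7×1 + 8×1 + 7×3 = 78
Blue: 6×2 + 6×1 + 12×3 + 7×3 + 8×4 + 7×2 = 121
Pink: 6×3 + 6×3 + 12×2 + 7×4 + 8×3 + 7×4 = 140
Green: 6×4 + 6×2 + 12×4 + 7×2 + 8×2 + 7×1 = 121

Pink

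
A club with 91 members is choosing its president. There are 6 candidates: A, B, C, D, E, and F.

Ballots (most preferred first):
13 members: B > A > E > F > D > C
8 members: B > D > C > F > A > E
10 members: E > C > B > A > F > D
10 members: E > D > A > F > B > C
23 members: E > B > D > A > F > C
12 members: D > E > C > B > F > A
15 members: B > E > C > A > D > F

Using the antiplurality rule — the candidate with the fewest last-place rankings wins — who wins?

Last-place votes: A 12, B 0, C 46, D 10, E 8, F 15.

B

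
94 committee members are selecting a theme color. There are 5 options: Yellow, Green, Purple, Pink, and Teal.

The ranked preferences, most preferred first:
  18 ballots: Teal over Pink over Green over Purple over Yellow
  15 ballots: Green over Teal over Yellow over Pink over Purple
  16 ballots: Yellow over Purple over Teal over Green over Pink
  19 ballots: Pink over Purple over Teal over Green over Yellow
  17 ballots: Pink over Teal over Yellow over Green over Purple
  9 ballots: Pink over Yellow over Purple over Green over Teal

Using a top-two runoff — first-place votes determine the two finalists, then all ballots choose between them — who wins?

Round 1 first-place votes: Yellow 16, Green 15, Purple 0, Pink 45, Teal 18. Pink and Teal advance.
Runoff: Pink is ranked above Teal on 45 ballots, Teal above Pink on 49.

Teal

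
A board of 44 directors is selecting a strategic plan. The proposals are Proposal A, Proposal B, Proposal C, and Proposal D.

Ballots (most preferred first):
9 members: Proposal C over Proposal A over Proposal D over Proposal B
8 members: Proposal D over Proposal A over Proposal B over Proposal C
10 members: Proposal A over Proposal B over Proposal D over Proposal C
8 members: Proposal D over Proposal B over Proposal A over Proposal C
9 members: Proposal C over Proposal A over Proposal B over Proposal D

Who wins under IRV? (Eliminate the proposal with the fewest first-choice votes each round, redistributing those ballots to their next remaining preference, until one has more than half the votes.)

Round 1: Proposal A 10, Proposal B 0, Proposal C 18, Proposal D 16. Proposal B eliminated.
Round 2: Proposal A 10, Proposal C 18, Proposal D 16. Proposal A eliminated.
Round 3: Proposal C 18, Proposal D 26. Proposal D has a majority (≥23).

Proposal D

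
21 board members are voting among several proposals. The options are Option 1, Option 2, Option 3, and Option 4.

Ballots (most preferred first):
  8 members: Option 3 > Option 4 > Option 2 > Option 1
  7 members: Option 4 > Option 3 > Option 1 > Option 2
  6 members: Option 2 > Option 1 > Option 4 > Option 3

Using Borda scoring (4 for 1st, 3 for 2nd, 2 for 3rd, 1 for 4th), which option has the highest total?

Option 4

Option 1: 8×1 + 7×2 + 6×3 = 40
Option 2: 8×2 + 7×1 + 6×4 = 47
Option 3: 8×4 + 7×3 + 6×1 = 59
Option 4: 8×3 + 7×4 + 6×2 = 64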